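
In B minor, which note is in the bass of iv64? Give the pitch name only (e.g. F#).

B

iv in B minor has root E; the chord is E-G-B.
The figure 64 means second inversion — the fifth is in the bass.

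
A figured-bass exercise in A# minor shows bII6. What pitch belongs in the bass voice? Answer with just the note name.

D#

bII in A# minor has root B; the chord is B-D#-F#.
The figure 6 means first inversion — the third is in the bass.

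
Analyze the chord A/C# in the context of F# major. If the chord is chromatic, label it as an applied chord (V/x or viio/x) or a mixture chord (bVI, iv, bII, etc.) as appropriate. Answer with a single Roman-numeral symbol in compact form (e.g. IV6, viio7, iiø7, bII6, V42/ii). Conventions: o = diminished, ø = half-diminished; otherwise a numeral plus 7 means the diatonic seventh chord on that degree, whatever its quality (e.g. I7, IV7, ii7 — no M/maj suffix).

bIII6

Stacked in thirds the chord is A-C#-E: a major triad on A.
A is the lowered third degree of F# major (diatonic 3 would be A#). This is a major triad on the lowered third degree, borrowed from the parallel minor.
With C# in the bass the chord is in first inversion, so the figured bass is 6.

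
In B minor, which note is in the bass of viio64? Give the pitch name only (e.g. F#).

viio in B minor has root A#; the chord is A#-C#-E.
The figure 64 means second inversion — the fifth is in the bass.

E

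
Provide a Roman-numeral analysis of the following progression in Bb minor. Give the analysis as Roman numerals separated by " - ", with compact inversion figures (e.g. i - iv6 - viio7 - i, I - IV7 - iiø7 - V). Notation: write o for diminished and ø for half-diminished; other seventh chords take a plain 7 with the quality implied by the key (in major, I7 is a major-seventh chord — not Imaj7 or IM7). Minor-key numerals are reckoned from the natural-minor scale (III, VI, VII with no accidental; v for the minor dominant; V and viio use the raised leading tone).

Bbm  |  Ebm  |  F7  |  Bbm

i - iv - V7 - i

Bbm: root Bb is the tonic; minor triad there is i.
Ebm: root Eb is the subdominant; minor triad there is iv.
F7: root F is the dominant; dominant seventh chord there is V7.
Bbm: minor triad on Bb = scale degree 1 → i.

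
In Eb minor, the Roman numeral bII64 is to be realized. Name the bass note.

bII in Eb minor has root Fb; the chord is Fb-Ab-Cb.
The figure 64 means second inversion — the fifth is in the bass.

Cb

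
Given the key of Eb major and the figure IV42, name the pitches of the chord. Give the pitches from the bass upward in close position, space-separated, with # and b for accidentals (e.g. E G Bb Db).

In Eb major, the fourth degree is Ab, and the diatonic chord built there is a major seventh chord.
That chord is spelled Ab-C-Eb-G.
With the 42 figure the chord is in third inversion; from the bass G upward in close position it reads G-Ab-C-Eb.

G Ab C Eb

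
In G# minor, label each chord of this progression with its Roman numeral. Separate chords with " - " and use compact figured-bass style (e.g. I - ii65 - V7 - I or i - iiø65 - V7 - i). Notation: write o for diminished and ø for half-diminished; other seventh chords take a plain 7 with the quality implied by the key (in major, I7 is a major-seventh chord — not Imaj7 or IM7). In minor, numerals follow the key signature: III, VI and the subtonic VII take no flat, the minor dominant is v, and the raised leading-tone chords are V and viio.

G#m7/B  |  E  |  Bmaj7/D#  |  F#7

i65 - VI - III65 - VII7

G#m7/B has root G#, degree 1 in G# minor, so i65.
E has root E, degree 6 in G# minor, so VI.
Bmaj7/D# has root B, degree 3 in G# minor, so III65.
F#7 has root F#, degree 7 in G# minor, so VII7.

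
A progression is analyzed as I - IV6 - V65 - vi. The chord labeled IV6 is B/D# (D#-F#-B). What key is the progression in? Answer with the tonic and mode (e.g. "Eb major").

F# major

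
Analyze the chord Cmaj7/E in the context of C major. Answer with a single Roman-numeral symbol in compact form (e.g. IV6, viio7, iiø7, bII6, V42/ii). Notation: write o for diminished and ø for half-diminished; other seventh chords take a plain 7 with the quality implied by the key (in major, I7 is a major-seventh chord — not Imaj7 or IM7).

I65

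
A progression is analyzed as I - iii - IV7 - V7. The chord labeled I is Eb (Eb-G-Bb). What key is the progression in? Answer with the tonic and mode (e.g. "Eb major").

Eb major

I is given as Eb-G-Bb — a major triad with root Eb.
If Eb is scale degree 1 and the mode makes that degree carry a major triad, the tonic is Eb and the mode is major.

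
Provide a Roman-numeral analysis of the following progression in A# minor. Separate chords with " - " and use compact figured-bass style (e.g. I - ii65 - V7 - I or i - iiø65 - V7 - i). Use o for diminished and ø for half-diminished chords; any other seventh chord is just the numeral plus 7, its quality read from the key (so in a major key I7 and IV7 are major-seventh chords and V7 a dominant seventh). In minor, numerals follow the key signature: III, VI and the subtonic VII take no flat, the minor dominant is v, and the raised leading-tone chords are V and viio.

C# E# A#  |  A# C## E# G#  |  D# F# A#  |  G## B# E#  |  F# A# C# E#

i6 - V7/iv - iv - V6 - VI7

C#-E#-A# has root A#, degree 1 in A# minor, so i6.
A#-C##-E#-G#: a dominant seventh chord on A#, the applied dominant of iv → V7/iv.
D#-F#-A# has root D#, degree 4 in A# minor, so iv.
G##-B#-E#: root E# is the dominant; major triad there is V6.
F#-A#-C#-E# has root F#, degree 6 in A# minor, so VI7.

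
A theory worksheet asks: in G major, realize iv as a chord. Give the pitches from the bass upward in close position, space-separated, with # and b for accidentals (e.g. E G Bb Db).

iv is the minor subdominant, borrowed from the parallel minor. In G major that root is C.
So the chord is C-Eb-G, a minor triad.

C Eb G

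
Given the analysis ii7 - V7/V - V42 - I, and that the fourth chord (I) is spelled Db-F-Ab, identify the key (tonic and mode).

Db major

The chord Db is a major triad rooted on Db; its label is I.
If Db is scale degree 1 and the mode makes that degree carry a major triad, the tonic is Db and the mode is major.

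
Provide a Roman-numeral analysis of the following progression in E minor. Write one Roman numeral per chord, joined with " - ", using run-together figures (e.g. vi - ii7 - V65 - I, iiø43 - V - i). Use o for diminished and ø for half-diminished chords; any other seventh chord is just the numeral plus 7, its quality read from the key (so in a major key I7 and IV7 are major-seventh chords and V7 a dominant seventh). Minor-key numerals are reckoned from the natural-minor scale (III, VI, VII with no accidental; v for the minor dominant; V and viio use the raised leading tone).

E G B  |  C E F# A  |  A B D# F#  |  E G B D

i - iiø43 - V42 - i7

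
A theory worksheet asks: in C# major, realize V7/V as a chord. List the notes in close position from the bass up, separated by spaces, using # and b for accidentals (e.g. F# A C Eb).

D# F## A# C#

The slash means an applied dominant: we want the dominant of V. In C# major, V is G# major, and its dominant is built on D#.
Building a dominant seventh chord on D# gives D#-F##-A#-C#.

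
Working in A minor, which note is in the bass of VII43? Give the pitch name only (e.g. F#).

D

VII in A minor has root G; the chord is G-B-D-F.
The figure 43 means second inversion — the fifth is in the bass.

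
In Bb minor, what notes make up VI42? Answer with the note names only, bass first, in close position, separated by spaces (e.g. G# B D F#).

F Gb Bb Db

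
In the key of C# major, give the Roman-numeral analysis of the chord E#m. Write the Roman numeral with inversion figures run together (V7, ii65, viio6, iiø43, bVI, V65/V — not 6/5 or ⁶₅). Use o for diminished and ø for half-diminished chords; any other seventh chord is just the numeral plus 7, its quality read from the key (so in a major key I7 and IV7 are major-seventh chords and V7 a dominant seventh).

iii

Stacked in thirds the chord is E#-G#-B#: a minor triad on E#.
E# is scale degree 3 in C# major, and a minor triad on that degree is written iii.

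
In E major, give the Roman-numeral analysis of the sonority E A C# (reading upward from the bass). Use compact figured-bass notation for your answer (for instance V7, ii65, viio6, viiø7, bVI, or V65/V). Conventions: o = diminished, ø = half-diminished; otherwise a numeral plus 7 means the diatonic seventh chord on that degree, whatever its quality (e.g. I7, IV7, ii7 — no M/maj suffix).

Stacked in thirds the chord is A-C#-E: a major triad on A.
In E major, A is the subdominant; the diatonic major triad there is IV.
With E in the bass the chord is in second inversion, so the figured bass is 64.

IV64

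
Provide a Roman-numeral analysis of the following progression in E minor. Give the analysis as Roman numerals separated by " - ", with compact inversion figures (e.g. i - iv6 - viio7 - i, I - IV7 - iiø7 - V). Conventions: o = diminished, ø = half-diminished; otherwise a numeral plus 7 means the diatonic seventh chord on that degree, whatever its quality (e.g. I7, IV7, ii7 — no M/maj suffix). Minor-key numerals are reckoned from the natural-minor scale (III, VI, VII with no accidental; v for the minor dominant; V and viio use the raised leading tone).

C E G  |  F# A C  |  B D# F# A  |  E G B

VI - iio - V7 - i

C-E-G has root C, degree 6 in E minor, so VI.
F#-A-C: diminished triad on F# = scale degree 2 → iio.
B-D#-F#-A: root B is the dominant; dominant seventh chord there is V7.
E-G-B: minor triad on E = scale degree 1 → i.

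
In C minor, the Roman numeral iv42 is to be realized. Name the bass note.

Eb

iv in C minor has root F; the chord is F-Ab-C-Eb.
The figure 42 means third inversion — the seventh is in the bass.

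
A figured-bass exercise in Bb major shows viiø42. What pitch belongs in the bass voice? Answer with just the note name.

viiø in Bb major has root A; the chord is A-C-Eb-G.
The figure 42 means third inversion — the seventh is in the bass.

G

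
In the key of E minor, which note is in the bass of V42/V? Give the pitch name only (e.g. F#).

E

The applied chord V42/V is rooted on F#: F#-A#-C#-E.
The figure 42 means third inversion — the seventh is in the bass.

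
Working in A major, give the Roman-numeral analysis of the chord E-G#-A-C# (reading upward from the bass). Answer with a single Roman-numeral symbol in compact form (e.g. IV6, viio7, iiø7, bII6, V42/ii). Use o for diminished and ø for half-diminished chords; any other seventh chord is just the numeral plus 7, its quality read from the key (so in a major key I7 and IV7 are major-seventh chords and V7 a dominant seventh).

I43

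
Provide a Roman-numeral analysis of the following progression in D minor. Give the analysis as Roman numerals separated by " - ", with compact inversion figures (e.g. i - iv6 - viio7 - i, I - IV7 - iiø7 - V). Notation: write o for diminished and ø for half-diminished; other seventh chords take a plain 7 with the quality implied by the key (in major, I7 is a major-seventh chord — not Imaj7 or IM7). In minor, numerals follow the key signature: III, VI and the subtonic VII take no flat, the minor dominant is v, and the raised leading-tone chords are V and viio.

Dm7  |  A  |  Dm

i7 - V - i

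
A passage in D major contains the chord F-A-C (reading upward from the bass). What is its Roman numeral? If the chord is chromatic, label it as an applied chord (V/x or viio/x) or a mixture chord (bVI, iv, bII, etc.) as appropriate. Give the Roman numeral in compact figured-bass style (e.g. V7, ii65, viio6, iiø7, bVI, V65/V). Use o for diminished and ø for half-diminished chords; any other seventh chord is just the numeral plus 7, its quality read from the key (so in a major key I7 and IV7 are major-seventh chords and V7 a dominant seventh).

bIII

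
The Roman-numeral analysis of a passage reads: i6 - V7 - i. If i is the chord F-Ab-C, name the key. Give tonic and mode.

F minor

i is given as F-Ab-C — a minor triad with root F.
If F is scale degree 1 and the mode makes that degree carry a minor triad, the tonic is F and the mode is minor.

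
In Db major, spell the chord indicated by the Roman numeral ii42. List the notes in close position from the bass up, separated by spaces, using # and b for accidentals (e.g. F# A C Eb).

In Db major, the supertonic is Eb, and the diatonic chord built there is a minor seventh chord.
Stacking thirds from Eb gives Eb-Gb-Bb-Db.
With the 42 figure the chord is in third inversion; from the bass Db upward in close position it reads Db-Eb-Gb-Bb.

Db Eb Gb Bb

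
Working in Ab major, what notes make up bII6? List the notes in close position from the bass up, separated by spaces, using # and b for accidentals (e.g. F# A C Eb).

Scale degree 2 in Ab major is Bb; lowering it a half step gives Bbb. bII6 is the Neapolitan sixth — a major triad on the lowered second degree, here in its customary first inversion.
So the chord is Bbb-Db-Fb.
The figured bass 6 indicates first inversion, placing the third (Db) in the bass: Db-Fb-Bbb.

Db Fb Bbb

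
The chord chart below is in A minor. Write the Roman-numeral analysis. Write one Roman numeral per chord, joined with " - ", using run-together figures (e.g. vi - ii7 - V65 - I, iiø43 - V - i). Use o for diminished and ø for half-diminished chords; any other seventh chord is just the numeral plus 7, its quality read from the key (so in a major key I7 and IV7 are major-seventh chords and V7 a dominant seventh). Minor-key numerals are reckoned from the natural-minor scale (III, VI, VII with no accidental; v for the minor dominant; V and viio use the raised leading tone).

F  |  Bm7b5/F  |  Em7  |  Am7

F: major triad on F = scale degree 6 → VI.
Bm7b5/F: half-diminished seventh chord on B = scale degree 2 → iiø43.
Em7: minor seventh chord on E = scale degree 5 → v7.
Am7 has root A, degree 1 in A minor, so i7.

VI - iiø43 - v7 - i7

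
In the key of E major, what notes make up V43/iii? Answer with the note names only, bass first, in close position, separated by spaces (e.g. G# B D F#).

A# C# D# F##

V43/iii is a secondary dominant — the dominant seventh of iii. iii in E major is G#, so the applied chord's root is D#, a perfect fifth above.
Building a dominant seventh chord on D# gives D#-F##-A#-C#.
With the 43 figure the chord is in second inversion; from the bass A# upward in close position it reads A#-C#-D#-F##.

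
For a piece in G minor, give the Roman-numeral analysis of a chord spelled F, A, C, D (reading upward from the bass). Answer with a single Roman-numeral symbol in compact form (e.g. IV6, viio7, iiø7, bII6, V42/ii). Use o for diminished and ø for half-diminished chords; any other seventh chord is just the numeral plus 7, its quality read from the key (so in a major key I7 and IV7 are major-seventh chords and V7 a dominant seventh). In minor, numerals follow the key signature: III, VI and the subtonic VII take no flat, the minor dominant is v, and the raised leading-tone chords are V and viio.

v65

Stacked in thirds the chord is D-F-A-C: a minor seventh chord on D.
D is scale degree 5 in G minor, and a minor seventh chord on that degree is written v7.
With F in the bass the chord is in first inversion, so the figured bass is 65.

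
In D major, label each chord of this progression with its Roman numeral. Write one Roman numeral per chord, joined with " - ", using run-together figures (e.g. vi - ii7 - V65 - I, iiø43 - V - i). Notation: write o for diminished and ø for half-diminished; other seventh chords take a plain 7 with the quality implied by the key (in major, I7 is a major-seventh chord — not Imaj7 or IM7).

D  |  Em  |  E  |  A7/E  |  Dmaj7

I - ii - V/V - V43 - I7

D: root D is the tonic; major triad there is I.
Em has root E, degree 2 in D major, so ii.
E is the secondary dominant of V (major triad on E): V/V.
A7/E has root A, degree 5 in D major, so V43.
Dmaj7: major seventh chord on D = scale degree 1 → I7.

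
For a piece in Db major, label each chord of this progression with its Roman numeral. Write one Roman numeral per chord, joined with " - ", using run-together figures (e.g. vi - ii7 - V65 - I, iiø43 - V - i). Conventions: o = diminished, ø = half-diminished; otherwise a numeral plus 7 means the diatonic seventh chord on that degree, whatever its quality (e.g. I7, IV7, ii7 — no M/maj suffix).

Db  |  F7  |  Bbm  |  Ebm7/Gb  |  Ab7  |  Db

Db has root Db, degree 1 in Db major, so I.
F7: chromatic; F is V of vi, so V7/vi.
Bbm has root Bb, degree 6 in Db major, so vi.
Ebm7/Gb: root Eb is the supertonic; minor seventh chord there is ii65.
Ab7 has root Ab, degree 5 in Db major, so V7.
Db has root Db, degree 1 in Db major, so I.

I - V7/vi - vi - ii65 - V7 - I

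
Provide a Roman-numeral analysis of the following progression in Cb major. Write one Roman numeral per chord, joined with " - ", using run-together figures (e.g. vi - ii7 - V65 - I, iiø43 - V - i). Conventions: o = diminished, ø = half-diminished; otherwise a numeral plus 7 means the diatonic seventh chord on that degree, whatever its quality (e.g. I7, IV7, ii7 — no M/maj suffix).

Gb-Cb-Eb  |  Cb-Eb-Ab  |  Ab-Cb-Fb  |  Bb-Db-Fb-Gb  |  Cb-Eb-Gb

I64 - vi6 - IV6 - V65 - I

Gb-Cb-Eb: root Cb is the tonic; major triad there is I64.
Cb-Eb-Ab: minor triad on Ab = scale degree 6 → vi6.
Ab-Cb-Fb: major triad on Fb = scale degree 4 → IV6.
Bb-Db-Fb-Gb: root Gb is the dominant; dominant seventh chord there is V65.
Cb-Eb-Gb: root Cb is the tonic; major triad there is I.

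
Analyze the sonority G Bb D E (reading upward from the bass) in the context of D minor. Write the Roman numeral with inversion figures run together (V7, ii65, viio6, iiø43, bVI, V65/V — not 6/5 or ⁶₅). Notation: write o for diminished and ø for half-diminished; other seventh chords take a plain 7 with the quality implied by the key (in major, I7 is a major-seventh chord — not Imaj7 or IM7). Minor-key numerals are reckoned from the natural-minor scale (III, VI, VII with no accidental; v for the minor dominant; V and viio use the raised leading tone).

iiø65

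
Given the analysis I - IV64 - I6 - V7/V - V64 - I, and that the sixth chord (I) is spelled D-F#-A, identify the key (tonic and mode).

D major

The anchor chord is a major triad on D, labeled I.
If D is scale degree 1 and the mode makes that degree carry a major triad, the tonic is D and the mode is major.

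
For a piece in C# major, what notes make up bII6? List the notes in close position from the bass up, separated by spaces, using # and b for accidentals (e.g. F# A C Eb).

F# A D

Scale degree 2 in C# major is D#; lowering it a half step gives D. bII6 is the Neapolitan sixth — a major triad on the lowered second degree, here in its customary first inversion.
So the chord is D-F#-A.
With the 6 figure the chord is in first inversion; from the bass F# upward in close position it reads F#-A-D.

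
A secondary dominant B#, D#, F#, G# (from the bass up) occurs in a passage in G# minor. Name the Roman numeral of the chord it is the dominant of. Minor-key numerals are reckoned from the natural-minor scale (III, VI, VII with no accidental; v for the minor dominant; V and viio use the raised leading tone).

iv

The chord is a dominant seventh chord on G#.
A dominant resolves down a perfect fifth: G# → C#. In G# minor, C# is scale degree 4, i.e. iv.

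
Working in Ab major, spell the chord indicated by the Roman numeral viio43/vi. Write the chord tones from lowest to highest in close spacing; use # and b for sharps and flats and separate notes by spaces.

Bb Db E G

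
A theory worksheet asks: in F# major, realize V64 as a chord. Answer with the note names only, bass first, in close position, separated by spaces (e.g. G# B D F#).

G# C# E#

In F# major, scale degree 5 is C#, and the diatonic chord built there is a major triad.
Stacking thirds from C# gives C#-E#-G#.
With the 64 figure the chord is in second inversion; from the bass G# upward in close position it reads G#-C#-E#.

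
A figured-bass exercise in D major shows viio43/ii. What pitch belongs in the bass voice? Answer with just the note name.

A

The applied chord viio43/ii is rooted on D#: D#-F#-A-C.
The figure 43 means second inversion — the fifth is in the bass.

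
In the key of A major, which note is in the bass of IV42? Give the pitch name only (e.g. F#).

IV in A major has root D; the chord is D-F#-A-C#.
The figure 42 means third inversion — the seventh is in the bass.

C#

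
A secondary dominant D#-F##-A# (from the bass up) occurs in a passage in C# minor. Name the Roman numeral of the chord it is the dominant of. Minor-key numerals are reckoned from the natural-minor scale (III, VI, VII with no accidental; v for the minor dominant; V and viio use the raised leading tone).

V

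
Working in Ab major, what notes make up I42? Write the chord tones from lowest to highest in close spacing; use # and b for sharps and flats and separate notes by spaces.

The numeral's case and figure indicate a major seventh chord. In Ab major its root, the tonic, is Ab.
That chord is spelled Ab-C-Eb-G.
The figured bass 42 indicates third inversion, placing the seventh (G) in the bass: G-Ab-C-Eb.

G Ab C Eb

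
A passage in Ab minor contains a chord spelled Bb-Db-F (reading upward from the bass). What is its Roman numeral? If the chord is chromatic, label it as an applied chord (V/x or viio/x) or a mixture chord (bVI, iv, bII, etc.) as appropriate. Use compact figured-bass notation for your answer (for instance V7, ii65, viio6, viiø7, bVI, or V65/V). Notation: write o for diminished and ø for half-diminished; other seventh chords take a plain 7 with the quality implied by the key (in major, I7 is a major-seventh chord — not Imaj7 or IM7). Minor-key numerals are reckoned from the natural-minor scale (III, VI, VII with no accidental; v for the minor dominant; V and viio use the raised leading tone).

ii

Stacked in thirds the chord is Bb-Db-F: a minor triad on Bb.
Bb is the second degree of Ab minor. This is the minor supertonic, borrowed from the parallel major (the Dorian ii).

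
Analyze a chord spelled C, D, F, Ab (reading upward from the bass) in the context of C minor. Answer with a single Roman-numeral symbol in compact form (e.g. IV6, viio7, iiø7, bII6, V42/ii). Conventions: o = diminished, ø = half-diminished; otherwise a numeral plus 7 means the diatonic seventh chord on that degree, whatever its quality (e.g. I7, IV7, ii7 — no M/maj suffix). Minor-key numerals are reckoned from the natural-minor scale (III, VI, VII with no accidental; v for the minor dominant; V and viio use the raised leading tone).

The pitches D-F-Ab-C form a half-diminished seventh chord rooted on D.
In C minor, D is the supertonic; the diatonic half-diminished seventh chord there is iiø7.
With C in the bass the chord is in third inversion, so the figured bass is 42.

iiø42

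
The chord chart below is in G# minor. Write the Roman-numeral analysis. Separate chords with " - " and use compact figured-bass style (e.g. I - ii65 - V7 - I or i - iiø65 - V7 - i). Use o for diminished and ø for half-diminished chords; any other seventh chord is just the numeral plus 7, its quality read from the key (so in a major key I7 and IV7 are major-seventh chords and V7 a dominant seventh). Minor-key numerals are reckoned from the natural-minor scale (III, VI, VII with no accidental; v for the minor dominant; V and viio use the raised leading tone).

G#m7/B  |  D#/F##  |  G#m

G#m7/B: root G# is the tonic; minor seventh chord there is i65.
D#/F##: major triad on D# = scale degree 5 → V6.
G#m: minor triad on G# = scale degree 1 → i.

i65 - V6 - i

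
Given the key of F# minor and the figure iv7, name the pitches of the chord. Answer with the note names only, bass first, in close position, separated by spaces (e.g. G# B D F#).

B D F# A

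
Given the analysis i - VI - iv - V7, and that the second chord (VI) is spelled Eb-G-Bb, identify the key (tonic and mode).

G minor

The anchor chord is a major triad on Eb, labeled VI.
If Eb is scale degree 6 and the mode makes that degree carry a major triad, the tonic is G and the mode is minor.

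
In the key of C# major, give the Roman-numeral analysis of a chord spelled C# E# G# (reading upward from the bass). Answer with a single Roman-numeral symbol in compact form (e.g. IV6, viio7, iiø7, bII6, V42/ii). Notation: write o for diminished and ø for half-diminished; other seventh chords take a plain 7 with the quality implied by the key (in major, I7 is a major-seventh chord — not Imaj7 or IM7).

I

Stacked in thirds the chord is C#-E#-G#: a major triad on C#.
C# is scale degree 1 in C# major, and a major triad on that degree is written I.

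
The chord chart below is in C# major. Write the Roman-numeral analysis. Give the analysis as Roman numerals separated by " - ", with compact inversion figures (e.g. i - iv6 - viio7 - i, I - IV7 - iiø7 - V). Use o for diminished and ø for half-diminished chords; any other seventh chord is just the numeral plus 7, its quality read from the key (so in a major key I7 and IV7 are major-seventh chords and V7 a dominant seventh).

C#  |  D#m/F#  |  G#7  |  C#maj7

I - ii6 - V7 - I7

C#: major triad on C# = scale degree 1 → I.
D#m/F#: root D# is the supertonic; minor triad there is ii6.
G#7: dominant seventh chord on G# = scale degree 5 → V7.
C#maj7 has root C#, degree 1 in C# major, so I7.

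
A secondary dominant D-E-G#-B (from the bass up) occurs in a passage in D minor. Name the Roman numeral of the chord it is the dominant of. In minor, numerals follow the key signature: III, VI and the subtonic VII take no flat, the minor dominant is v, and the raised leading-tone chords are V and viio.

V

The chord is a dominant seventh chord on E.
A dominant resolves down a perfect fifth: E → A. In D minor, A is scale degree 5, i.e. V.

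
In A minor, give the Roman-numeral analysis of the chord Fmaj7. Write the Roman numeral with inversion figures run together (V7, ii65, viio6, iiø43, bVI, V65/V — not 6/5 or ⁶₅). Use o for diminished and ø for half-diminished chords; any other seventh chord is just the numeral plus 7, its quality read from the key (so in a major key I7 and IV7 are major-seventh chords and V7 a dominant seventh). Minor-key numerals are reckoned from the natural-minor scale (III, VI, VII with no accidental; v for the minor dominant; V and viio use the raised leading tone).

Stacked in thirds the chord is F-A-C-E: a major seventh chord on F.
F is scale degree 6 in A minor, and a major seventh chord on that degree is written VI7.

VI7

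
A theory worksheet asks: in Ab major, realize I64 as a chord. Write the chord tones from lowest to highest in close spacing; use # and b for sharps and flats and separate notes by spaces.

The numeral's case and figure indicate a major triad. In Ab major its root, the tonic, is Ab.
Stacking thirds from Ab gives Ab-C-Eb.
The figured bass 64 indicates second inversion, placing the fifth (Eb) in the bass: Eb-Ab-C.

Eb Ab C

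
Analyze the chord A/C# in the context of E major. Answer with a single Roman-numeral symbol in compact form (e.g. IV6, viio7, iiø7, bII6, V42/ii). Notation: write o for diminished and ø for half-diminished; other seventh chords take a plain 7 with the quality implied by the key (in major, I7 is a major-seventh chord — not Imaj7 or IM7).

IV6

Stacked in thirds the chord is A-C#-E: a major triad on A.
A is scale degree 4 in E major, and a major triad on that degree is written IV.
With C# in the bass the chord is in first inversion, so the figured bass is 6.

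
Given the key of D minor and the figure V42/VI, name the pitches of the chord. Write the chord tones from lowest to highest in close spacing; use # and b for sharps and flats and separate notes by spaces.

Eb F A C

V42/VI is a secondary dominant — the dominant seventh of VI. VI in D minor is Bb, so the applied chord's root is F, a perfect fifth above.
Building a dominant seventh chord on F gives F-A-C-Eb.
The figured bass 42 indicates third inversion, placing the seventh (Eb) in the bass: Eb-F-A-C.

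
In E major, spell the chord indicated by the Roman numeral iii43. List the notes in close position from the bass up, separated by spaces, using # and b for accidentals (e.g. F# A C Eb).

D# F# G# B

The numeral's case and figure indicate a minor seventh chord. In E major its root, the mediant, is G#.
That chord is spelled G#-B-D#-F#.
The figured bass 43 indicates second inversion, placing the fifth (D#) in the bass: D#-F#-G#-B.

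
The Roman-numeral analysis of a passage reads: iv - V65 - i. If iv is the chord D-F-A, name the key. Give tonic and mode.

The anchor chord is a minor triad on D, labeled iv.
If D is scale degree 4 and the mode makes that degree carry a minor triad, the tonic is A and the mode is minor.

A minor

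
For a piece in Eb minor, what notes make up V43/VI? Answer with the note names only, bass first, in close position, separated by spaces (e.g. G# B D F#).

Db Fb Gb Bb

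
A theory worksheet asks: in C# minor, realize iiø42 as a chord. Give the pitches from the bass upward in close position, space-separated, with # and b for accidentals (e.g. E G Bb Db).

In C# minor, scale degree 2 is D#, and the diatonic chord built there is a half-diminished seventh chord.
That chord is spelled D#-F#-A-C#.
With the 42 figure the chord is in third inversion; from the bass C# upward in close position it reads C#-D#-F#-A.

C# D# F# A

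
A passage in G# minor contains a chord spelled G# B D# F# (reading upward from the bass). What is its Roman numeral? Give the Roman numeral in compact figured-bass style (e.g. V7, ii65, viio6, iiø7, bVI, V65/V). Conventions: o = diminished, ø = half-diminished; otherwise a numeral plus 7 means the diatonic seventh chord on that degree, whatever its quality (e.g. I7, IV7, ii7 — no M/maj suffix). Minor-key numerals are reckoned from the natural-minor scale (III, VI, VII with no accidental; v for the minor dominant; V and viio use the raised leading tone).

i7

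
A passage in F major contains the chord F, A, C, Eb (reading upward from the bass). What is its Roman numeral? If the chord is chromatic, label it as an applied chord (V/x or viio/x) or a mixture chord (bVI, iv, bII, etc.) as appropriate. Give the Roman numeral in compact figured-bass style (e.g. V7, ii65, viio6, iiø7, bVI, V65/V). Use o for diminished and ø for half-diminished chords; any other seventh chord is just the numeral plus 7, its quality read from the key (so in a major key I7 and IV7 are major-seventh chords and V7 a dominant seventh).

V7/IV

Stacked in thirds the chord is F-A-C-Eb: a dominant seventh chord on F.
F is not a diatonic chord root with this quality in F major, but it lies a perfect fifth above Bb (IV), so the chord functions as an applied dominant of IV.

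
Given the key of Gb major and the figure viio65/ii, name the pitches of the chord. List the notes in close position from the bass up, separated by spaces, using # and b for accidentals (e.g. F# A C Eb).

viio65/ii is a secondary leading-tone chord. The target ii is Ab in Gb major; the applied chord is rooted a semitone below, on G.
Building a fully diminished seventh chord on G gives G-Bb-Db-Fb.
The figured bass 65 indicates first inversion, placing the third (Bb) in the bass: Bb-Db-Fb-G.

Bb Db Fb G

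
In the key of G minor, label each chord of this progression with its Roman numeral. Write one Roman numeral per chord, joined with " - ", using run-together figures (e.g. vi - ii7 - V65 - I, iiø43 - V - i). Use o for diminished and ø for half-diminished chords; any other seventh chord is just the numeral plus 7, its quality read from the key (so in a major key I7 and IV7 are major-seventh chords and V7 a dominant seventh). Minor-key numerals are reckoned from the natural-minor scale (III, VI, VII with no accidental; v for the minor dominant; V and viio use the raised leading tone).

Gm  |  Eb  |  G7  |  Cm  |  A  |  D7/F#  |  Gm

Gm: minor triad on G = scale degree 1 → i.
Eb: root Eb is the submediant; major triad there is VI.
G7 is the secondary dominant of iv (dominant seventh chord on G): V7/iv.
Cm: minor triad on C = scale degree 4 → iv.
A: chromatic; A is V of V, so V/V.
D7/F# has root D, degree 5 in G minor, so V65.
Gm: root G is the tonic; minor triad there is i.

i - VI - V7/iv - iv - V/V - V65 - i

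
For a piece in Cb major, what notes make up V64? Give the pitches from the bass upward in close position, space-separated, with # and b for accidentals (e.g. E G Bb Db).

The numeral's case and figure indicate a major triad. In Cb major its root, the dominant, is Gb.
That chord is spelled Gb-Bb-Db.
With the 64 figure the chord is in second inversion; from the bass Db upward in close position it reads Db-Gb-Bb.

Db Gb Bb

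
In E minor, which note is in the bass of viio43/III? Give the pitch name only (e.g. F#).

The applied chord viio43/III is rooted on F#: F#-A-C-Eb.
The figure 43 means second inversion — the fifth is in the bass.

C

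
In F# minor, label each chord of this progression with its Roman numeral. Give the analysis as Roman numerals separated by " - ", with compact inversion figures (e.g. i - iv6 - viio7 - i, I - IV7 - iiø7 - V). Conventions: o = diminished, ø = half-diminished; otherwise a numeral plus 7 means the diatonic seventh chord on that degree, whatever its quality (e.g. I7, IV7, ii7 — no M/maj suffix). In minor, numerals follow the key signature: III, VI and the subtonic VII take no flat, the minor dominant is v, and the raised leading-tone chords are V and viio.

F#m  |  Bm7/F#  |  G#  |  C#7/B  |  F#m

F#m has root F#, degree 1 in F# minor, so i.
Bm7/F#: minor seventh chord on B = scale degree 4 → iv43.
G#: a major triad on G#, the applied dominant of V → V/V.
C#7/B: dominant seventh chord on C# = scale degree 5 → V42.
F#m: root F# is the tonic; minor triad there is i.

i - iv43 - V/V - V42 - i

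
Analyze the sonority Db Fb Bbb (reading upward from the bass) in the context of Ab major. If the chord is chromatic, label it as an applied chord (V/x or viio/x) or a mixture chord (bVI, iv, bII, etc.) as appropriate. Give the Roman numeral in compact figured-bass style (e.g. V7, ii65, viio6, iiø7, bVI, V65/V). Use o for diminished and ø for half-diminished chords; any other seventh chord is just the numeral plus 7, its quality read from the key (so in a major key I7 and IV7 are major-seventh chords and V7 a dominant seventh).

bII6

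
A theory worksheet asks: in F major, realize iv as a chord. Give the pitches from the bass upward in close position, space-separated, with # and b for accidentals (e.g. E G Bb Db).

Bb Db F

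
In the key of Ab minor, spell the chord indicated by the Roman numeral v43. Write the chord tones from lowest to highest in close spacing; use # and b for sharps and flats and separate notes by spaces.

In Ab minor, scale degree 5 is Eb, and the diatonic chord built there is a minor seventh chord.
That chord is spelled Eb-Gb-Bb-Db.
With the 43 figure the chord is in second inversion; from the bass Bb upward in close position it reads Bb-Db-Eb-Gb.

Bb Db Eb Gb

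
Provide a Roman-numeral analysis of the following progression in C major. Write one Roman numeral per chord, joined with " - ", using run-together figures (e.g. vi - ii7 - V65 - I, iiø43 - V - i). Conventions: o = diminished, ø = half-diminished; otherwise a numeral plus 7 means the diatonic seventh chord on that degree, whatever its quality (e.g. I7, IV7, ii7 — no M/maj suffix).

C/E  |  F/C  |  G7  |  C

C/E has root C, degree 1 in C major, so I6.
F/C: root F is the subdominant; major triad there is IV64.
G7: dominant seventh chord on G = scale degree 5 → V7.
C: root C is the tonic; major triad there is I.

I6 - IV64 - V7 - I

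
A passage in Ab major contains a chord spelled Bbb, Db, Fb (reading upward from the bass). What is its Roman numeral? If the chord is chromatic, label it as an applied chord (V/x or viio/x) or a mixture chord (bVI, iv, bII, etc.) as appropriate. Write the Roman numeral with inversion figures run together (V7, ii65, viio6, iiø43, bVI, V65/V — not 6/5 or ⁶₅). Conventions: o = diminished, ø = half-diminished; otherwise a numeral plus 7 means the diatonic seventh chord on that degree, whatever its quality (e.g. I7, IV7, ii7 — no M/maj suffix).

bII

Stacked in thirds the chord is Bbb-Db-Fb: a major triad on Bbb.
Bbb is the lowered second degree of Ab major (diatonic 2 would be Bb). This is the Neapolitan chord — a major triad on the lowered second degree.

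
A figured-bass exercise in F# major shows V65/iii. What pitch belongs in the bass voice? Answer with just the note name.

G##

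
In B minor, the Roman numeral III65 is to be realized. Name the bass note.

F#

III in B minor has root D; the chord is D-F#-A-C#.
The figure 65 means first inversion — the third is in the bass.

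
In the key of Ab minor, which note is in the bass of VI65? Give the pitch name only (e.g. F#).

VI in Ab minor has root Fb; the chord is Fb-Ab-Cb-Eb.
The figure 65 means first inversion — the third is in the bass.

Ab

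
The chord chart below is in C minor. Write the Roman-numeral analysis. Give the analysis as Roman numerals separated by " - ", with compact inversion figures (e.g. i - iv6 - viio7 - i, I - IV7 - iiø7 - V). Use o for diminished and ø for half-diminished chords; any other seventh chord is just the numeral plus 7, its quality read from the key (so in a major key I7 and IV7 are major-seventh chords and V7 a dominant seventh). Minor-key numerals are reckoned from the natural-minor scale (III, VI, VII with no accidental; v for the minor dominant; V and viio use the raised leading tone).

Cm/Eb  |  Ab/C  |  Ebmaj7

i6 - VI6 - III7

Cm/Eb has root C, degree 1 in C minor, so i6.
Ab/C: major triad on Ab = scale degree 6 → VI6.
Ebmaj7: root Eb is the mediant; major seventh chord there is III7.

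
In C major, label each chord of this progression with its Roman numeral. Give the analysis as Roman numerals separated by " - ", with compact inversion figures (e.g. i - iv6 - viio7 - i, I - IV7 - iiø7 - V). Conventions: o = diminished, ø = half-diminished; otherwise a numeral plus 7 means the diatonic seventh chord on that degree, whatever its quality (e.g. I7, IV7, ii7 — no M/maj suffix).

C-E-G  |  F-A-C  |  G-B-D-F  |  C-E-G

I - IV - V7 - I

C-E-G has root C, degree 1 in C major, so I.
F-A-C has root F, degree 4 in C major, so IV.
G-B-D-F: root G is the dominant; dominant seventh chord there is V7.
C-E-G has root C, degree 1 in C major, so I.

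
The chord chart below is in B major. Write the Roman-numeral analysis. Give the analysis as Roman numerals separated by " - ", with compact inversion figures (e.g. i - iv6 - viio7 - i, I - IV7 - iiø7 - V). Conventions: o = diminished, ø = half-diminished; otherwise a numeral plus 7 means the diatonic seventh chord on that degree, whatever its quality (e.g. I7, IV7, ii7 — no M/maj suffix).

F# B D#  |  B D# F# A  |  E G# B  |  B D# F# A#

I64 - V7/IV - IV - I7

F#-B-D#: major triad on B = scale degree 1 → I64.
B-D#-F#-A: a dominant seventh chord on B, the applied dominant of IV → V7/IV.
E-G#-B: root E is the subdominant; major triad there is IV.
B-D#-F#-A# has root B, degree 1 in B major, so I7.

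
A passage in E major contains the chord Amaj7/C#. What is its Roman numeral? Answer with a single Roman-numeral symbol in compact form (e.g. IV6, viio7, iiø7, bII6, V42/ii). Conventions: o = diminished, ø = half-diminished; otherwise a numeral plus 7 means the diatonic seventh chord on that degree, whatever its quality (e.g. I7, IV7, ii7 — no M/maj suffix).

IV65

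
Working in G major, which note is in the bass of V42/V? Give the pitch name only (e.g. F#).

The applied chord V42/V is rooted on A: A-C#-E-G.
The figure 42 means third inversion — the seventh is in the bass.

G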